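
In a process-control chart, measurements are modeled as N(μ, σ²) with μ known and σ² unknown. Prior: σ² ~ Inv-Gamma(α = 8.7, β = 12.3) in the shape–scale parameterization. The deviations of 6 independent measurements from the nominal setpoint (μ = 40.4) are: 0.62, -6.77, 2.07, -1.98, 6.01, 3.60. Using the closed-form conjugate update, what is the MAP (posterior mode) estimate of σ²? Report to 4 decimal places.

5.0434

With known mean μ and an Inverse-Gamma(α, β) prior on σ², the Normal likelihood is conjugate: posterior is Inv-Gamma(α + n/2, β + Σ(xᵢ−μ)²/2).
Σ(xᵢ−μ)² = (0.62)² + (-6.77)² + (2.07)² + (-1.98)² + (6.01)² + (3.60)² = 103.5027.
Posterior: Inv-Gamma(8.7 + 6/2, 12.3 + 103.5027/2) = Inv-Gamma(11.70, 64.05135).
Mode = β/(α+1) = 64.05135/12.70 = 5.0434.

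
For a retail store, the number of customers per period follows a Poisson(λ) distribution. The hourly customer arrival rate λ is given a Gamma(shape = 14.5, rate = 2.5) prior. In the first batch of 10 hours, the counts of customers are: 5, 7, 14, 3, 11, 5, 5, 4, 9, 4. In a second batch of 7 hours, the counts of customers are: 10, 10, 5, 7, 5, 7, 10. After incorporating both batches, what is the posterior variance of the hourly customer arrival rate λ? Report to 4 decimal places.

0.3563

With a Gamma(shape α, rate β) prior, the Poisson likelihood is conjugate: the posterior is Gamma(α + ΣXᵢ, β + n).
Batch 1: sum of counts S = 67 over n = 10 hours.
After batch 1: Gamma(α+S, β+n) = Gamma(14.5+67, 2.5+10) = Gamma(81.5, 12.5).
Batch 2: sum of counts S = 54 over n = 7 hours.
After batch 2: Gamma(α+S, β+n) = Gamma(81.5+54, 12.5+7) = Gamma(135.5, 19.5).
Var = α/β² = 135.5/19.5² = 0.3563.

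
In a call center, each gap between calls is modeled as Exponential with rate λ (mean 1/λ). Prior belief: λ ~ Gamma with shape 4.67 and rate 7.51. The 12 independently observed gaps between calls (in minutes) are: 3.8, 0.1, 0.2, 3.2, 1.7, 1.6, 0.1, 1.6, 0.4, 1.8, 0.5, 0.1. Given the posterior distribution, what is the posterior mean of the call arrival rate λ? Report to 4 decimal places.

With a Gamma(shape α, rate β) prior on the exponential rate λ, the posterior after n observations with total T = Σxᵢ is Gamma(α+n, β+T).
Sum of observations T = 15.1 minutes; n = 12.
Posterior: Gamma(4.67+12, 7.51+15.1) = Gamma(16.67, 22.61).
Posterior mean of λ = α/β = 16.67/22.61 = 0.7373.

0.7373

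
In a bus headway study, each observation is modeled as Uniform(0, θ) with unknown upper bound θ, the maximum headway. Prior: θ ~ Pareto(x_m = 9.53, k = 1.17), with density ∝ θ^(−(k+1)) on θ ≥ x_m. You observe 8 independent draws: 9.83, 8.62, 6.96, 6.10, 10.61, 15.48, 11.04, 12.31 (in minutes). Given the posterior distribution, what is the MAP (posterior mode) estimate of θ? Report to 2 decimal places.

15.48

A Pareto(scale x_m, shape k) prior on the upper bound θ of Uniform(0, θ) is conjugate: posterior is Pareto(max(x_m, max xᵢ), k + n).
Sample maximum = 15.48; prior scale x_m = 9.53 → posterior scale = max = 15.48.
Posterior shape = 1.17 + 8 = 9.17.
The Pareto density is decreasing on [x_m, ∞), so the mode is x_m = 15.48.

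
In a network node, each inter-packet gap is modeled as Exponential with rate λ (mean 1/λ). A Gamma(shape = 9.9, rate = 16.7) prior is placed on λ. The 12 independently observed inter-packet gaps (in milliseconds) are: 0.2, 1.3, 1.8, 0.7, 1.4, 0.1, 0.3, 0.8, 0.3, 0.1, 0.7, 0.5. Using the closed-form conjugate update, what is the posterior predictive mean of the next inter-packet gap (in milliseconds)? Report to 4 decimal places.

1.1914

With a Gamma(shape α, rate β) prior on the exponential rate λ, the posterior after n observations with total T = Σxᵢ is Gamma(α+n, β+T).
Sum of observations T = 8.2 milliseconds; n = 12.
Posterior: Gamma(9.9+12, 16.7+8.2) = Gamma(21.9, 24.9).
The predictive distribution for the next observation is Lomax; its mean is β/(α−1) = 24.9/20.9 = 1.1914.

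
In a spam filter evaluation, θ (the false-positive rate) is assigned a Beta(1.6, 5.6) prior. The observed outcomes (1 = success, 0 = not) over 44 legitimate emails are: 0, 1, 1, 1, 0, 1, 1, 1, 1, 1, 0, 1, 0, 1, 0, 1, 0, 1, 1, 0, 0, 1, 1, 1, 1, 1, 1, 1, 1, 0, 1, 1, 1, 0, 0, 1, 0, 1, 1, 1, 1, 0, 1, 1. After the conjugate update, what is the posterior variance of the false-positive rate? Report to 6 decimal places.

The Beta prior is conjugate to a Binomial/Bernoulli likelihood; the update adds successes to α and failures to β.
Posterior: Beta(α+k, β+n−k) = Beta(1.6+31, 5.6+13) = Beta(32.6, 18.6).
Var = αβ/((α+β)²(α+β+1)) = 32.6·18.6/(51.2²·52.2) = 0.004431.

0.004431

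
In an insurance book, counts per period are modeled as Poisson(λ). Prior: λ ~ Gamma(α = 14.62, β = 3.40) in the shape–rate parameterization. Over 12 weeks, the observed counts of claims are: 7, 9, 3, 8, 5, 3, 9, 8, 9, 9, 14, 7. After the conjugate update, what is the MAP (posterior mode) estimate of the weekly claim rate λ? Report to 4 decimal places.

With a Gamma(shape α, rate β) prior, the Poisson likelihood is conjugate: the posterior is Gamma(α + ΣXᵢ, β + n).
Sum of counts S = 91 over n = 12 weeks.
Posterior: Gamma(α+S, β+n) = Gamma(14.62+91, 3.40+12) = Gamma(105.62, 15.40).
Mode of Gamma(α,β) for α≥1 is (α−1)/β = 104.62/15.40 = 6.7935.

6.7935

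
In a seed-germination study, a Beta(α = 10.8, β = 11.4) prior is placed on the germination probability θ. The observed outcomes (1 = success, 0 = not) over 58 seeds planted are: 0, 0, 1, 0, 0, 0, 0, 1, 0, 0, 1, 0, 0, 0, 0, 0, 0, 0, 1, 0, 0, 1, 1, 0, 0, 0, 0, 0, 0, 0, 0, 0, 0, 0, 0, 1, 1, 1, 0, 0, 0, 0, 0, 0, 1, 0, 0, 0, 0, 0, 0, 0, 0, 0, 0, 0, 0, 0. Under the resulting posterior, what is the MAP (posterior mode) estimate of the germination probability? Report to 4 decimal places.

The Beta prior is conjugate to a Binomial/Bernoulli likelihood; the update adds successes to α and failures to β.
Posterior: Beta(α+k, β+n−k) = Beta(10.8+10, 11.4+48) = Beta(20.8, 59.4).
Mode of Beta(a,b) for a,b>1 is (a−1)/(a+b−2) = 19.8/78.2 = 0.2532.

0.2532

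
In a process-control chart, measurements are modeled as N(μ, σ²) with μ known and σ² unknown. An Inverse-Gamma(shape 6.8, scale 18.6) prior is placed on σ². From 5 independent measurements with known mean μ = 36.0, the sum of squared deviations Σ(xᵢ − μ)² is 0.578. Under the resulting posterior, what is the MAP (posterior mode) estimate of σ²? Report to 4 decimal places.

1.8339

With known mean μ and an Inverse-Gamma(α, β) prior on σ², the Normal likelihood is conjugate: posterior is Inv-Gamma(α + n/2, β + Σ(xᵢ−μ)²/2).
Posterior: Inv-Gamma(6.8 + 5/2, 18.6 + 0.578/2) = Inv-Gamma(9.30, 18.8890).
Mode = β/(α+1) = 18.8890/10.30 = 1.8339.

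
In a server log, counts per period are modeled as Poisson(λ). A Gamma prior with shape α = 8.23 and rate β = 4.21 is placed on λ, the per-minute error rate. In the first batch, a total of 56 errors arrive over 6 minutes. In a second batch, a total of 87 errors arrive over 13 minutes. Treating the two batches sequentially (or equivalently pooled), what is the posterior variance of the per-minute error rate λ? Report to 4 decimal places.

With a Gamma(shape α, rate β) prior, the Poisson likelihood is conjugate: the posterior is Gamma(α + ΣXᵢ, β + n).
After batch 1: Gamma(α+S, β+n) = Gamma(8.23+56, 4.21+6) = Gamma(64.23, 10.21).
After batch 2: Gamma(α+S, β+n) = Gamma(64.23+87, 10.21+13) = Gamma(151.23, 23.21).
Var = α/β² = 151.23/23.21² = 0.2807.

0.2807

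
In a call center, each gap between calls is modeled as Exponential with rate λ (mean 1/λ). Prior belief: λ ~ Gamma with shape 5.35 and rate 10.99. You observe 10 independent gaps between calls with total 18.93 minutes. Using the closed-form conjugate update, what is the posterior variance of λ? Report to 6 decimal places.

With a Gamma(shape α, rate β) prior on the exponential rate λ, the posterior after n observations with total T = Σxᵢ is Gamma(α+n, β+T).
Posterior: Gamma(5.35+10, 10.99+18.93) = Gamma(15.35, 29.92).
Var = α/β² = 0.017147.

0.017147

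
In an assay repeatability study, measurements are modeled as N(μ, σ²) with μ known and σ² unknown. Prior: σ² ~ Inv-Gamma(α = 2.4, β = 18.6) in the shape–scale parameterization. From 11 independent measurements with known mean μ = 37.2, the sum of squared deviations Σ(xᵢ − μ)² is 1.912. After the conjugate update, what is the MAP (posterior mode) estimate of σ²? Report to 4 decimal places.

2.1973

With known mean μ and an Inverse-Gamma(α, β) prior on σ², the Normal likelihood is conjugate: posterior is Inv-Gamma(α + n/2, β + Σ(xᵢ−μ)²/2).
Posterior: Inv-Gamma(2.4 + 11/2, 18.6 + 1.912/2) = Inv-Gamma(7.90, 19.5560).
Mode = β/(α+1) = 19.5560/8.90 = 2.1973.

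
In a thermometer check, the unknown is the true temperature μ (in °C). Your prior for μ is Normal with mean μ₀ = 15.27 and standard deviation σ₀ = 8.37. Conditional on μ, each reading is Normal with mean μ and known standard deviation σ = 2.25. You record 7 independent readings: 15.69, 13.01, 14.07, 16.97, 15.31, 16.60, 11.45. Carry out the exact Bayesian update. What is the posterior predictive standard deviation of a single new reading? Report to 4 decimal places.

For Normal data with known variance σ², a Normal(μ₀, σ₀²) prior on μ is conjugate. Posterior precision = 1/σ₀² + n/σ²; posterior mean is the precision-weighted average of μ₀ and x̄.
σ₀² = 8.37² = 70.0569, σ² = 2.25² = 5.0625; σ² + n·σ₀² = 5.0625 + 7·70.0569 = 495.4608.
Posterior precision = 1/σ₀² + n/σ² = 1/70.0569 + 7/5.0625 = (σ² + n·σ₀²)/(σ₀²σ²) = 495.4608/(70.0569·5.0625); posterior variance σₙ² = σ₀²σ²/(σ² + n·σ₀²) = 70.0569·5.0625/495.4608 = 0.715825.
Predictive variance for one new observation = σₙ² + σ² = 70.0569·5.0625/495.4608 + 5.0625 = σ²·(σ₀² + 495.4608)/495.4608 = 5.0625·565.5177/495.4608 = 5.778325; SD = √(5.0625·565.5177/495.4608) = 2.4038.

2.4038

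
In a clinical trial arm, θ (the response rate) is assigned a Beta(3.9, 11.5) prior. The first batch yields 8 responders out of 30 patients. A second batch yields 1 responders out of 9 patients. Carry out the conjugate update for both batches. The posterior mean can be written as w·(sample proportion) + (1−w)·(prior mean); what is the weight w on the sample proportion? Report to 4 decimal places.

The Beta prior is conjugate to a Binomial/Bernoulli likelihood; the update adds successes to α and failures to β.
Total number of patients: n = 30 + 9 = 39.
Posterior mean = (α₀+k)/(α₀+β₀+n) = [n/(α₀+β₀+n)]·(k/n) + [(α₀+β₀)/(α₀+β₀+n)]·α₀/(α₀+β₀), so only n and the prior enter the weight.
The weight on the data is w = n/(α₀+β₀+n) = 39/(3.9+11.5+39) = 39/54.4 = 0.7169.

0.7169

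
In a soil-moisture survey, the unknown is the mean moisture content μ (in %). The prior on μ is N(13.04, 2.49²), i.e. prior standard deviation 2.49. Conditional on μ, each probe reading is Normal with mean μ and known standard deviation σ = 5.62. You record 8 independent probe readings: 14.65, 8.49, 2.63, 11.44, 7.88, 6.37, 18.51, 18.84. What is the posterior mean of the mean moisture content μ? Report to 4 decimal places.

11.8555

For Normal data with known variance σ², a Normal(μ₀, σ₀²) prior on μ is conjugate. Posterior precision = 1/σ₀² + n/σ²; posterior mean is the precision-weighted average of μ₀ and x̄.
Σxᵢ = 14.65 + 8.49 + 2.63 + 11.44 + 7.88 + 6.37 + 18.51 + 18.84 = 88.81, so n·x̄ = 88.81.
σ₀² = 2.49² = 6.2001, σ² = 5.62² = 31.5844; σ² + n·σ₀² = 31.5844 + 8·6.2001 = 81.1852.
Posterior mean = (μ₀/σ₀² + n·x̄/σ²)/(1/σ₀² + n/σ²) = (σ²·μ₀ + σ₀²·n·x̄)/(σ² + n·σ₀²) = (31.5844·13.04 + 6.2001·88.81)/81.1852 = 962.491457/81.1852 = 11.8555.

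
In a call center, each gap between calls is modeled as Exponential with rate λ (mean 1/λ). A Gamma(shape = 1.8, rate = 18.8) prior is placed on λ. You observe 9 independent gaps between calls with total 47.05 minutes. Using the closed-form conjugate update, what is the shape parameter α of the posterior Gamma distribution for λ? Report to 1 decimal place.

10.8

With a Gamma(shape α, rate β) prior on the exponential rate λ, the posterior after n observations with total T = Σxᵢ is Gamma(α+n, β+T).
Posterior: Gamma(1.8+9, 18.8+47.05) = Gamma(10.8, 65.85).
Posterior α = 10.8.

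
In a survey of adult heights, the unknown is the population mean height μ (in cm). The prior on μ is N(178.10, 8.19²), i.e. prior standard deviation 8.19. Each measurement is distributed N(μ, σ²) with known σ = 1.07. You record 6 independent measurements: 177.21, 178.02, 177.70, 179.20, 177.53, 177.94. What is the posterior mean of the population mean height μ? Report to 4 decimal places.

177.9338

For Normal data with known variance σ², a Normal(μ₀, σ₀²) prior on μ is conjugate. Posterior precision = 1/σ₀² + n/σ²; posterior mean is the precision-weighted average of μ₀ and x̄.
Σxᵢ = 177.21 + 178.02 + 177.70 + 179.20 + 177.53 + 177.94 = 1067.6, so n·x̄ = 1067.6.
σ₀² = 8.19² = 67.0761, σ² = 1.07² = 1.1449; σ² + n·σ₀² = 1.1449 + 6·67.0761 = 403.6015.
Posterior mean = (μ₀/σ₀² + n·x̄/σ²)/(1/σ₀² + n/σ²) = (σ²·μ₀ + σ₀²·n·x̄)/(σ² + n·σ₀²) = (1.1449·178.10 + 67.0761·1067.6)/403.6015 = 71814.35105/403.6015 = 177.9338.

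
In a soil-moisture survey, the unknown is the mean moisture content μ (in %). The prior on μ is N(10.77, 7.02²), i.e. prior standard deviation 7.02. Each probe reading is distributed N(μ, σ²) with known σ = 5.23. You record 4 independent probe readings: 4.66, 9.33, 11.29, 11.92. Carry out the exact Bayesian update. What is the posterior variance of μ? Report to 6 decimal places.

6.004967

For Normal data with known variance σ², a Normal(μ₀, σ₀²) prior on μ is conjugate. Posterior precision = 1/σ₀² + n/σ²; posterior mean is the precision-weighted average of μ₀ and x̄.
σ₀² = 7.02² = 49.2804, σ² = 5.23² = 27.3529; σ² + n·σ₀² = 27.3529 + 4·49.2804 = 224.4745.
Posterior precision = 1/σ₀² + n/σ² = 1/49.2804 + 4/27.3529 = (σ² + n·σ₀²)/(σ₀²σ²) = 224.4745/(49.2804·27.3529); posterior variance σₙ² = σ₀²σ²/(σ² + n·σ₀²) = 49.2804·27.3529/224.4745 = 6.004967.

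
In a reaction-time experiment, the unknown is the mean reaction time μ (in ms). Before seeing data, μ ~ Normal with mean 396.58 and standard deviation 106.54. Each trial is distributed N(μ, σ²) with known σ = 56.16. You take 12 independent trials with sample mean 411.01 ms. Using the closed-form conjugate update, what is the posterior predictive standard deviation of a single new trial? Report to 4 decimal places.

For Normal data with known variance σ², a Normal(μ₀, σ₀²) prior on μ is conjugate. Posterior precision = 1/σ₀² + n/σ²; posterior mean is the precision-weighted average of μ₀ and x̄.
σ₀² = 106.54² = 11350.7716, σ² = 56.16² = 3153.9456; σ² + n·σ₀² = 3153.9456 + 12·11350.7716 = 139363.2048.
Posterior precision = 1/σ₀² + n/σ² = 1/11350.7716 + 12/3153.9456 = (σ² + n·σ₀²)/(σ₀²σ²) = 139363.2048/(11350.7716·3153.9456); posterior variance σₙ² = σ₀²σ²/(σ² + n·σ₀²) = 11350.7716·3153.9456/139363.2048 = 256.880690.
Predictive variance for one new observation = σₙ² + σ² = 11350.7716·3153.9456/139363.2048 + 3153.9456 = σ²·(σ₀² + 139363.2048)/139363.2048 = 3153.9456·150713.9764/139363.2048 = 3410.826290; SD = √(3153.9456·150713.9764/139363.2048) = 58.4023.

58.4023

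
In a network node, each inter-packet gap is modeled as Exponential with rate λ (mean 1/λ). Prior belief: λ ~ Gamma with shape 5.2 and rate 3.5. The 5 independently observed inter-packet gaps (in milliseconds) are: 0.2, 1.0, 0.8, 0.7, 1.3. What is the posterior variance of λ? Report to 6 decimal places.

0.181333

With a Gamma(shape α, rate β) prior on the exponential rate λ, the posterior after n observations with total T = Σxᵢ is Gamma(α+n, β+T).
Sum of observations T = 4.0 milliseconds; n = 5.
Posterior: Gamma(5.2+5, 3.5+4.0) = Gamma(10.2, 7.5).
Var = α/β² = 0.181333.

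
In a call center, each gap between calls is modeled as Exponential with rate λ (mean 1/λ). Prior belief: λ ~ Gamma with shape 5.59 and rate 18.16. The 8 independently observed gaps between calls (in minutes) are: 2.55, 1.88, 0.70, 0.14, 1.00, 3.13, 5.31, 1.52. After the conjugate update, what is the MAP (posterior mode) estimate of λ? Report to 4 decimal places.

With a Gamma(shape α, rate β) prior on the exponential rate λ, the posterior after n observations with total T = Σxᵢ is Gamma(α+n, β+T).
Sum of observations T = 16.23 minutes; n = 8.
Posterior: Gamma(5.59+8, 18.16+16.23) = Gamma(13.59, 34.39).
Mode = (α−1)/β = 0.3661.

0.3661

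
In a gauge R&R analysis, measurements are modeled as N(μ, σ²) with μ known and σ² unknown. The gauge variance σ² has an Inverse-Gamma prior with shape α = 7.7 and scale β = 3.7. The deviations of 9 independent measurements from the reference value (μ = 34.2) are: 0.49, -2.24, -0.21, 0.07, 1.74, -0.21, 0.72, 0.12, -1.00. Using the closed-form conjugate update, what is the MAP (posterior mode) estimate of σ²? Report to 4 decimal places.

0.6557

With known mean μ and an Inverse-Gamma(α, β) prior on σ², the Normal likelihood is conjugate: posterior is Inv-Gamma(α + n/2, β + Σ(xᵢ−μ)²/2).
Σ(xᵢ−μ)² = (0.49)² + (-2.24)² + (-0.21)² + (0.07)² + (1.74)² + (-0.21)² + (0.72)² + (0.12)² + (-1.00)² = 9.9112.
Posterior: Inv-Gamma(7.7 + 9/2, 3.7 + 9.9112/2) = Inv-Gamma(12.20, 8.65560).
Mode = β/(α+1) = 8.65560/13.20 = 0.6557.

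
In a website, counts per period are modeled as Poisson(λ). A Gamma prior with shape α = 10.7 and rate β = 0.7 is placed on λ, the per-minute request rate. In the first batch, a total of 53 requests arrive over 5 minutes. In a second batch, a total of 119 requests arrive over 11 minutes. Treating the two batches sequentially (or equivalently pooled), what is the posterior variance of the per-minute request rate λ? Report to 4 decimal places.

With a Gamma(shape α, rate β) prior, the Poisson likelihood is conjugate: the posterior is Gamma(α + ΣXᵢ, β + n).
After batch 1: Gamma(α+S, β+n) = Gamma(10.7+53, 0.7+5) = Gamma(63.7, 5.7).
After batch 2: Gamma(α+S, β+n) = Gamma(63.7+119, 5.7+11) = Gamma(182.7, 16.7).
Var = α/β² = 182.7/16.7² = 0.6551.

0.6551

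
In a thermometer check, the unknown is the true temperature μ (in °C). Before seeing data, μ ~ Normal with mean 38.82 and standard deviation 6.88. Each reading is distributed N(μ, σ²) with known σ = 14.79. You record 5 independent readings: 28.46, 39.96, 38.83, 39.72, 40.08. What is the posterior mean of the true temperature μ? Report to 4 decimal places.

38.0872

For Normal data with known variance σ², a Normal(μ₀, σ₀²) prior on μ is conjugate. Posterior precision = 1/σ₀² + n/σ²; posterior mean is the precision-weighted average of μ₀ and x̄.
Σxᵢ = 28.46 + 39.96 + 38.83 + 39.72 + 40.08 = 187.05, so n·x̄ = 187.05.
σ₀² = 6.88² = 47.3344, σ² = 14.79² = 218.7441; σ² + n·σ₀² = 218.7441 + 5·47.3344 = 455.4161.
Posterior mean = (μ₀/σ₀² + n·x̄/σ²)/(1/σ₀² + n/σ²) = (σ²·μ₀ + σ₀²·n·x̄)/(σ² + n·σ₀²) = (218.7441·38.82 + 47.3344·187.05)/455.4161 = 17345.545482/455.4161 = 38.0872.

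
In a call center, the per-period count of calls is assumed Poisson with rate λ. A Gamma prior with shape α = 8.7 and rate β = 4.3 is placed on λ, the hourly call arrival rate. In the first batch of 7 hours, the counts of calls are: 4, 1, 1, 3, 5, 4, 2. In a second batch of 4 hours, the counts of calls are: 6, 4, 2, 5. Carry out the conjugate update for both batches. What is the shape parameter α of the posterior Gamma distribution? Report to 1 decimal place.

45.7

With a Gamma(shape α, rate β) prior, the Poisson likelihood is conjugate: the posterior is Gamma(α + ΣXᵢ, β + n).
Batch 1: sum of counts S = 20 over n = 7 hours.
After batch 1: Gamma(α+S, β+n) = Gamma(8.7+20, 4.3+7) = Gamma(28.7, 11.3).
Batch 2: sum of counts S = 17 over n = 4 hours.
After batch 2: Gamma(α+S, β+n) = Gamma(28.7+17, 11.3+4) = Gamma(45.7, 15.3).
Posterior α = 45.7.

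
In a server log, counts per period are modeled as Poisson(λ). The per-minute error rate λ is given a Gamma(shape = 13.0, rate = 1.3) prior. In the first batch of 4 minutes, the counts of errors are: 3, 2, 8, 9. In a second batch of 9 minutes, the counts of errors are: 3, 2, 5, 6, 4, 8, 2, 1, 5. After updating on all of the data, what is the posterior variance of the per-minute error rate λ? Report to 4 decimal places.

0.3472

With a Gamma(shape α, rate β) prior, the Poisson likelihood is conjugate: the posterior is Gamma(α + ΣXᵢ, β + n).
Batch 1: sum of counts S = 22 over n = 4 minutes.
After batch 1: Gamma(α+S, β+n) = Gamma(13.0+22, 1.3+4) = Gamma(35.0, 5.3).
Batch 2: sum of counts S = 36 over n = 9 minutes.
After batch 2: Gamma(α+S, β+n) = Gamma(35.0+36, 5.3+9) = Gamma(71.0, 14.3).
Var = α/β² = 71.0/14.3² = 0.3472.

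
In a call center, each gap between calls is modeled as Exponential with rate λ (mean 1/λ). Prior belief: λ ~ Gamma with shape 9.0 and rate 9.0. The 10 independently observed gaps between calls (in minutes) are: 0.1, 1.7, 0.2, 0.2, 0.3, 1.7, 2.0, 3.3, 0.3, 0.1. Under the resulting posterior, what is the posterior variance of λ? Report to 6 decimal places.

With a Gamma(shape α, rate β) prior on the exponential rate λ, the posterior after n observations with total T = Σxᵢ is Gamma(α+n, β+T).
Sum of observations T = 9.9 minutes; n = 10.
Posterior: Gamma(9.0+10, 9.0+9.9) = Gamma(19.0, 18.9).
Var = α/β² = 0.053190.

0.053190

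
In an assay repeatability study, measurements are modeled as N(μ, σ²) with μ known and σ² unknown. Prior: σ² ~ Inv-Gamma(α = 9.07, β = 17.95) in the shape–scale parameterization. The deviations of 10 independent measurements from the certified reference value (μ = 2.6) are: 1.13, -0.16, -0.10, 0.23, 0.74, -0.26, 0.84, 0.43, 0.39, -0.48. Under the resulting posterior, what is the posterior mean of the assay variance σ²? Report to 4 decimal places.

1.4978

With known mean μ and an Inverse-Gamma(α, β) prior on σ², the Normal likelihood is conjugate: posterior is Inv-Gamma(α + n/2, β + Σ(xᵢ−μ)²/2).
Σ(xᵢ−μ)² = (1.13)² + (-0.16)² + (-0.10)² + (0.23)² + (0.74)² + (-0.26)² + (0.84)² + (0.43)² + (0.39)² + (-0.48)² = 3.2536.
Posterior: Inv-Gamma(9.07 + 10/2, 17.95 + 3.2536/2) = Inv-Gamma(14.07, 19.57680).
E[σ²|data] = β/(α−1) = 19.57680/13.07 = 1.4978.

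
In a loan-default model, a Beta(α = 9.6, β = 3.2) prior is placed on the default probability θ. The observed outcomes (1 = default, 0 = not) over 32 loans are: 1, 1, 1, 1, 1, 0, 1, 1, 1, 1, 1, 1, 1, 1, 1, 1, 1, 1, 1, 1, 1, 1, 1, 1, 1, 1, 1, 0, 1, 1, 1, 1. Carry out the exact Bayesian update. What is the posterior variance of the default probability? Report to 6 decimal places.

0.002240

The Beta prior is conjugate to a Binomial/Bernoulli likelihood; the update adds successes to α and failures to β.
Posterior: Beta(α+k, β+n−k) = Beta(9.6+30, 3.2+2) = Beta(39.6, 5.2).
Var = αβ/((α+β)²(α+β+1)) = 39.6·5.2/(44.8²·45.8) = 0.002240.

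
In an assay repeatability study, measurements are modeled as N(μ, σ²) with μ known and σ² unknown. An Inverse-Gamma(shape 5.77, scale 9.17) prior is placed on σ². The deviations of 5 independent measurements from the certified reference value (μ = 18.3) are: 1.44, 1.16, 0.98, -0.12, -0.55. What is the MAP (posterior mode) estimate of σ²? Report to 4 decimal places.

1.2425

With known mean μ and an Inverse-Gamma(α, β) prior on σ², the Normal likelihood is conjugate: posterior is Inv-Gamma(α + n/2, β + Σ(xᵢ−μ)²/2).
Σ(xᵢ−μ)² = (1.44)² + (1.16)² + (0.98)² + (-0.12)² + (-0.55)² = 4.6965.
Posterior: Inv-Gamma(5.77 + 5/2, 9.17 + 4.6965/2) = Inv-Gamma(8.27, 11.51825).
Mode = β/(α+1) = 11.51825/9.27 = 1.2425.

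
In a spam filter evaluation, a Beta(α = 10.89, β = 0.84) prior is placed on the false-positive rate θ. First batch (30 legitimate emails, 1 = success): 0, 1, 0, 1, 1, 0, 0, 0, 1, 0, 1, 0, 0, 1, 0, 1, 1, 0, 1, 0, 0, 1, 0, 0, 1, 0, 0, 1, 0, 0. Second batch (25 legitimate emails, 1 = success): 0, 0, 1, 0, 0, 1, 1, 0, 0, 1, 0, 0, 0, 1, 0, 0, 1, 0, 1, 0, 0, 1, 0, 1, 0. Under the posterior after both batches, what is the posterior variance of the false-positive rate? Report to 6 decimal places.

The Beta prior is conjugate to a Binomial/Bernoulli likelihood; the update adds successes to α and failures to β.
After batch 1: Beta(10.89+12, 0.84+18) = Beta(22.89, 18.84).
After batch 2: Beta(22.89+9, 18.84+16) = Beta(31.89, 34.84).
Var = αβ/((α+β)²(α+β+1)) = 31.89·34.84/(66.73²·67.73) = 0.003684.

0.003684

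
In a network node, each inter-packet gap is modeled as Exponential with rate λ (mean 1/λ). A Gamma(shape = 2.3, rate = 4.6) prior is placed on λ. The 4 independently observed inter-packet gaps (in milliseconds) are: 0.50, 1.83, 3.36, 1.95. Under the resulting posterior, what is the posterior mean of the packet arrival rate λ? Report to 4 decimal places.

With a Gamma(shape α, rate β) prior on the exponential rate λ, the posterior after n observations with total T = Σxᵢ is Gamma(α+n, β+T).
Sum of observations T = 7.64 milliseconds; n = 4.
Posterior: Gamma(2.3+4, 4.6+7.64) = Gamma(6.3, 12.24).
Posterior mean of λ = α/β = 6.3/12.24 = 0.5147.

0.5147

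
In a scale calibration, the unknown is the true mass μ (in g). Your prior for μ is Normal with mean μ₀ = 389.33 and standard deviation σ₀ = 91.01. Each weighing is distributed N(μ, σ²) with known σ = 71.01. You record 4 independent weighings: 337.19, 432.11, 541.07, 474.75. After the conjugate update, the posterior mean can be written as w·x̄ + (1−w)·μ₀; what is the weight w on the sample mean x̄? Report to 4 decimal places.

For Normal data with known variance σ², a Normal(μ₀, σ₀²) prior on μ is conjugate. Posterior precision = 1/σ₀² + n/σ²; posterior mean is the precision-weighted average of μ₀ and x̄.
σ₀² = 91.01² = 8282.8201, σ² = 71.01² = 5042.4201. Prior precision 1/σ₀² = 1/8282.8201; data precision n/σ² = 4/5042.4201.
w = (n/σ²)/(1/σ₀² + n/σ²) = n·σ₀²/(σ² + n·σ₀²) = 4·8282.8201/(5042.4201 + 4·8282.8201) = 33131.2804/38173.7005 = 0.8679.

0.8679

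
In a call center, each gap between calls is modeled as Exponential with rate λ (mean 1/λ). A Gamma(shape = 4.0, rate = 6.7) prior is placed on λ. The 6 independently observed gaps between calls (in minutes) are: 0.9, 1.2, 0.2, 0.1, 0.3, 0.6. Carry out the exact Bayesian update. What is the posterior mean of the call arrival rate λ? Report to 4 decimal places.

1.0000

With a Gamma(shape α, rate β) prior on the exponential rate λ, the posterior after n observations with total T = Σxᵢ is Gamma(α+n, β+T).
Sum of observations T = 3.3 minutes; n = 6.
Posterior: Gamma(4.0+6, 6.7+3.3) = Gamma(10.0, 10.0).
Posterior mean of λ = α/β = 10.0/10.0 = 1.0000.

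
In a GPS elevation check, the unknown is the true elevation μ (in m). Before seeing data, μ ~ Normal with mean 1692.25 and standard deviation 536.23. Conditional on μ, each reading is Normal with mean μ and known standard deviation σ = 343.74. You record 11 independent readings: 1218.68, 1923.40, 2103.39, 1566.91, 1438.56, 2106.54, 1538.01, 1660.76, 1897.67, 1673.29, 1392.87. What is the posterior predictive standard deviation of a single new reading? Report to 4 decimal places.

For Normal data with known variance σ², a Normal(μ₀, σ₀²) prior on μ is conjugate. Posterior precision = 1/σ₀² + n/σ²; posterior mean is the precision-weighted average of μ₀ and x̄.
σ₀² = 536.23² = 287542.6129, σ² = 343.74² = 118157.1876; σ² + n·σ₀² = 118157.1876 + 11·287542.6129 = 3281125.9295.
Posterior precision = 1/σ₀² + n/σ² = 1/287542.6129 + 11/118157.1876 = (σ² + n·σ₀²)/(σ₀²σ²) = 3281125.9295/(287542.6129·118157.1876); posterior variance σₙ² = σ₀²σ²/(σ² + n·σ₀²) = 287542.6129·118157.1876/3281125.9295 = 10354.746263.
Predictive variance for one new observation = σₙ² + σ² = 287542.6129·118157.1876/3281125.9295 + 118157.1876 = σ²·(σ₀² + 3281125.9295)/3281125.9295 = 118157.1876·3568668.5424/3281125.9295 = 128511.933863; SD = √(118157.1876·3568668.5424/3281125.9295) = 358.4856.

358.4856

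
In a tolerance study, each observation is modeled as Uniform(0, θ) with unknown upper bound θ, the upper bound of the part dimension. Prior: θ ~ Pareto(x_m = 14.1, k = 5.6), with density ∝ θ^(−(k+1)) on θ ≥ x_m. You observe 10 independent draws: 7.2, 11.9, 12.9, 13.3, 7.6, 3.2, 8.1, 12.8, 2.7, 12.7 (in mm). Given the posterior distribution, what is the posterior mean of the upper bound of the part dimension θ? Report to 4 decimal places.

A Pareto(scale x_m, shape k) prior on the upper bound θ of Uniform(0, θ) is conjugate: posterior is Pareto(max(x_m, max xᵢ), k + n).
Sample maximum = 13.3; prior scale x_m = 14.1 → posterior scale = max = 14.1.
Posterior shape = 5.6 + 10 = 15.6.
E[θ|data] = k·x_m/(k−1) = 15.6·14.1/14.6 = 15.0658.

15.0658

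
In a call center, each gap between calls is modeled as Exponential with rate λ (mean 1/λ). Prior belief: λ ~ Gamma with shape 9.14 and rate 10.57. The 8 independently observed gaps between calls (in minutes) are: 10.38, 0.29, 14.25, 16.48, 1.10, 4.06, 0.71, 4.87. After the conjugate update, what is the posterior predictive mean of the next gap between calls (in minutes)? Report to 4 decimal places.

With a Gamma(shape α, rate β) prior on the exponential rate λ, the posterior after n observations with total T = Σxᵢ is Gamma(α+n, β+T).
Sum of observations T = 52.14 minutes; n = 8.
Posterior: Gamma(9.14+8, 10.57+52.14) = Gamma(17.14, 62.71).
The predictive distribution for the next observation is Lomax; its mean is β/(α−1) = 62.71/16.14 = 3.8854.

3.8854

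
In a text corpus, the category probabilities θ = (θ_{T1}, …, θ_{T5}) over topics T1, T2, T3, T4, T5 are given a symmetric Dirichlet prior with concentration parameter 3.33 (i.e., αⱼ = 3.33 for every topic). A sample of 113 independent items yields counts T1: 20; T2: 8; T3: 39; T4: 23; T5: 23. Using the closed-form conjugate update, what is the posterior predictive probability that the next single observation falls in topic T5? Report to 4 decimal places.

The Dirichlet prior is conjugate to the Multinomial likelihood: each posterior αⱼ = prior αⱼ + observed count nⱼ.
Posterior concentration: (23.33, 11.33, 42.33, 26.33, 26.33), total = 129.65.
P(next = T5 | data) = α_{T5}/Σα = 0.2031.

0.2031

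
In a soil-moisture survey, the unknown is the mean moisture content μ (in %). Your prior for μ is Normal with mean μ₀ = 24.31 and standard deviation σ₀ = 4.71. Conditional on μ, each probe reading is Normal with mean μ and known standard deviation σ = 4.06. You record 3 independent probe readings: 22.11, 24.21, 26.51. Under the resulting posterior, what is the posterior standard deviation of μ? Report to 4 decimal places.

For Normal data with known variance σ², a Normal(μ₀, σ₀²) prior on μ is conjugate. Posterior precision = 1/σ₀² + n/σ²; posterior mean is the precision-weighted average of μ₀ and x̄.
σ₀² = 4.71² = 22.1841, σ² = 4.06² = 16.4836; σ² + n·σ₀² = 16.4836 + 3·22.1841 = 83.0359.
Posterior precision = 1/σ₀² + n/σ² = 1/22.1841 + 3/16.4836 = (σ² + n·σ₀²)/(σ₀²σ²) = 83.0359/(22.1841·16.4836); posterior variance σₙ² = σ₀²σ²/(σ² + n·σ₀²) = 22.1841·16.4836/83.0359 = 4.403804.
Posterior SD = √σₙ² = √(22.1841·16.4836/83.0359) = 2.0985.

2.0985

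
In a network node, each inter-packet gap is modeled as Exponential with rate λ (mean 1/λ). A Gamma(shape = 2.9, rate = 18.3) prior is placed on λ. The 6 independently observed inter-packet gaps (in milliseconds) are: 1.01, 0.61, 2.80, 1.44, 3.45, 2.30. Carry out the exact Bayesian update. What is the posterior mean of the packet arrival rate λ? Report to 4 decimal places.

With a Gamma(shape α, rate β) prior on the exponential rate λ, the posterior after n observations with total T = Σxᵢ is Gamma(α+n, β+T).
Sum of observations T = 11.61 milliseconds; n = 6.
Posterior: Gamma(2.9+6, 18.3+11.61) = Gamma(8.9, 29.91).
Posterior mean of λ = α/β = 8.9/29.91 = 0.2976.

0.2976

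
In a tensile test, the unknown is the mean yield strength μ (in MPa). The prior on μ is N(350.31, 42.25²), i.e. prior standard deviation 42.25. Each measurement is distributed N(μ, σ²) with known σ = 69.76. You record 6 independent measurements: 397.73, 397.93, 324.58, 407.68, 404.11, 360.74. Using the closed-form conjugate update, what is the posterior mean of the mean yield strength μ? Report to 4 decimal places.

For Normal data with known variance σ², a Normal(μ₀, σ₀²) prior on μ is conjugate. Posterior precision = 1/σ₀² + n/σ²; posterior mean is the precision-weighted average of μ₀ and x̄.
Σxᵢ = 397.73 + 397.93 + 324.58 + 407.68 + 404.11 + 360.74 = 2292.77, so n·x̄ = 2292.77.
σ₀² = 42.25² = 1785.0625, σ² = 69.76² = 4866.4576; σ² + n·σ₀² = 4866.4576 + 6·1785.0625 = 15576.8326.
Posterior mean = (μ₀/σ₀² + n·x̄/σ²)/(1/σ₀² + n/σ²) = (σ²·μ₀ + σ₀²·n·x̄)/(σ² + n·σ₀²) = (4866.4576·350.31 + 1785.0625·2292.77)/15576.8326 = 5797506.509981/15576.8326 = 372.1878.

372.1878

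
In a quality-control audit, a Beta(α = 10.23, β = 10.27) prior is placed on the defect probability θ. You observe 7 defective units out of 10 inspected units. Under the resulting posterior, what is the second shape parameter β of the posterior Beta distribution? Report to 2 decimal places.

The Beta prior is conjugate to a Binomial/Bernoulli likelihood; the update adds successes to α and failures to β.
Posterior: Beta(α+k, β+n−k) = Beta(10.23+7, 10.27+3) = Beta(17.23, 13.27).
Posterior β = 13.27.

13.27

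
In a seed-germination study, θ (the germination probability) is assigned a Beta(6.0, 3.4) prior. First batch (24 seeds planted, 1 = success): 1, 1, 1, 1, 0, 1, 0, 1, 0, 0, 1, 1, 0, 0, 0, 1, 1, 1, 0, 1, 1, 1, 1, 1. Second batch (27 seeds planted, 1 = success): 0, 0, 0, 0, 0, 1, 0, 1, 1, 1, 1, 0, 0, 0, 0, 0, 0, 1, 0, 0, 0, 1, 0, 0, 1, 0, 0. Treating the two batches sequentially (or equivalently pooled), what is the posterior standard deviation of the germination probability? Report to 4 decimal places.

The Beta prior is conjugate to a Binomial/Bernoulli likelihood; the update adds successes to α and failures to β.
After batch 1: Beta(6.0+16, 3.4+8) = Beta(22.0, 11.4).
After batch 2: Beta(22.0+8, 11.4+19) = Beta(30.0, 30.4).
Var = αβ/((α+β)²(α+β+1)) = 30.0·30.4/(60.4²·61.4) = 0.00407148; SD = √0.00407148 = 0.0638.

0.0638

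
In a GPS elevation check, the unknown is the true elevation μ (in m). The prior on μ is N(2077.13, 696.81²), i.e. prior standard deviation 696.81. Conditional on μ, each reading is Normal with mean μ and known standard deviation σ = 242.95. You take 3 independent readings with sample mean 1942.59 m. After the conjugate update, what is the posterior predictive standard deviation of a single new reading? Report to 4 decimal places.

279.1655

For Normal data with known variance σ², a Normal(μ₀, σ₀²) prior on μ is conjugate. Posterior precision = 1/σ₀² + n/σ²; posterior mean is the precision-weighted average of μ₀ and x̄.
σ₀² = 696.81² = 485544.1761, σ² = 242.95² = 59024.7025; σ² + n·σ₀² = 59024.7025 + 3·485544.1761 = 1515657.2308.
Posterior precision = 1/σ₀² + n/σ² = 1/485544.1761 + 3/59024.7025 = (σ² + n·σ₀²)/(σ₀²σ²) = 1515657.2308/(485544.1761·59024.7025); posterior variance σₙ² = σ₀²σ²/(σ² + n·σ₀²) = 485544.1761·59024.7025/1515657.2308 = 18908.695160.
Predictive variance for one new observation = σₙ² + σ² = 485544.1761·59024.7025/1515657.2308 + 59024.7025 = σ²·(σ₀² + 1515657.2308)/1515657.2308 = 59024.7025·2001201.4069/1515657.2308 = 77933.397660; SD = √(59024.7025·2001201.4069/1515657.2308) = 279.1655.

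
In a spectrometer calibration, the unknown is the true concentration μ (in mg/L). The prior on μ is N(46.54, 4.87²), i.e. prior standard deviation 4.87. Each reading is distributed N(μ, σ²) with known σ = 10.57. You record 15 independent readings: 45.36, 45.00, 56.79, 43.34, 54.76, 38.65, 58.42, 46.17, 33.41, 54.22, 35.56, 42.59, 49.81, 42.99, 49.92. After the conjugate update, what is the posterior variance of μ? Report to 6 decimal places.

5.668215

For Normal data with known variance σ², a Normal(μ₀, σ₀²) prior on μ is conjugate. Posterior precision = 1/σ₀² + n/σ²; posterior mean is the precision-weighted average of μ₀ and x̄.
σ₀² = 4.87² = 23.7169, σ² = 10.57² = 111.7249; σ² + n·σ₀² = 111.7249 + 15·23.7169 = 467.4784.
Posterior precision = 1/σ₀² + n/σ² = 1/23.7169 + 15/111.7249 = (σ² + n·σ₀²)/(σ₀²σ²) = 467.4784/(23.7169·111.7249); posterior variance σₙ² = σ₀²σ²/(σ² + n·σ₀²) = 23.7169·111.7249/467.4784 = 5.668215.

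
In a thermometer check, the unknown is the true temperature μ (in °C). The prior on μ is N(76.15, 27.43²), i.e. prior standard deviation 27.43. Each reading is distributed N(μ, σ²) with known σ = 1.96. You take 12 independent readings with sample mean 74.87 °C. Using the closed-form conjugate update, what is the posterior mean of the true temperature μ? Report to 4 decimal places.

For Normal data with known variance σ², a Normal(μ₀, σ₀²) prior on μ is conjugate. Posterior precision = 1/σ₀² + n/σ²; posterior mean is the precision-weighted average of μ₀ and x̄.
n·x̄ = 12·74.87 = 898.44.
σ₀² = 27.43² = 752.4049, σ² = 1.96² = 3.8416; σ² + n·σ₀² = 3.8416 + 12·752.4049 = 9032.7004.
Posterior mean = (μ₀/σ₀² + n·x̄/σ²)/(1/σ₀² + n/σ²) = (σ²·μ₀ + σ₀²·n·x̄)/(σ² + n·σ₀²) = (3.8416·76.15 + 752.4049·898.44)/9032.7004 = 676283.196196/9032.7004 = 74.8705.

74.8705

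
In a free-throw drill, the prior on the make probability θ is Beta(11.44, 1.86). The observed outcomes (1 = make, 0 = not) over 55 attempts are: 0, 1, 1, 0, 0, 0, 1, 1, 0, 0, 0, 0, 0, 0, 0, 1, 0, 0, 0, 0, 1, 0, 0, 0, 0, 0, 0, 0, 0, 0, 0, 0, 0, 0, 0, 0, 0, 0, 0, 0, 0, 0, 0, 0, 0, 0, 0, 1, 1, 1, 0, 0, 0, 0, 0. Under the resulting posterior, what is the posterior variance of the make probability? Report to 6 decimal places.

0.003026

The Beta prior is conjugate to a Binomial/Bernoulli likelihood; the update adds successes to α and failures to β.
Posterior: Beta(α+k, β+n−k) = Beta(11.44+9, 1.86+46) = Beta(20.44, 47.86).
Var = αβ/((α+β)²(α+β+1)) = 20.44·47.86/(68.30²·69.30) = 0.003026.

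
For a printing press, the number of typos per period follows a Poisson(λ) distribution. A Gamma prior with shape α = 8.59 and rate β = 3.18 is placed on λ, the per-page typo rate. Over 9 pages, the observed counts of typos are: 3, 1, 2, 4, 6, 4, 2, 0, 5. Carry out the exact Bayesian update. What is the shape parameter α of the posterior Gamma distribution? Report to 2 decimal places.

With a Gamma(shape α, rate β) prior, the Poisson likelihood is conjugate: the posterior is Gamma(α + ΣXᵢ, β + n).
Sum of counts S = 27 over n = 9 pages.
Posterior: Gamma(α+S, β+n) = Gamma(8.59+27, 3.18+9) = Gamma(35.59, 12.18).
Posterior α = 35.59.

35.59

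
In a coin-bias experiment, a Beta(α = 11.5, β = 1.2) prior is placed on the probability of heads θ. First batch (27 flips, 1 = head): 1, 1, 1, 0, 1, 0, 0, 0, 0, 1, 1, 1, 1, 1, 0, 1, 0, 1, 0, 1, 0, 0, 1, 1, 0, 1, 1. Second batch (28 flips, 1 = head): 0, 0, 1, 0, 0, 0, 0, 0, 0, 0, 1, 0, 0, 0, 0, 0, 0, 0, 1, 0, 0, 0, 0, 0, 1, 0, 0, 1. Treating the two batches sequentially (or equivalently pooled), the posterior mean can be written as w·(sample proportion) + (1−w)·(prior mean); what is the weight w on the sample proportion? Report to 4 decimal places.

The Beta prior is conjugate to a Binomial/Bernoulli likelihood; the update adds successes to α and failures to β.
Total number of flips: n = 27 + 28 = 55.
Posterior mean = (α₀+k)/(α₀+β₀+n) = [n/(α₀+β₀+n)]·(k/n) + [(α₀+β₀)/(α₀+β₀+n)]·α₀/(α₀+β₀), so only n and the prior enter the weight.
The weight on the data is w = n/(α₀+β₀+n) = 55/(11.5+1.2+55) = 55/67.7 = 0.8124.

0.8124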